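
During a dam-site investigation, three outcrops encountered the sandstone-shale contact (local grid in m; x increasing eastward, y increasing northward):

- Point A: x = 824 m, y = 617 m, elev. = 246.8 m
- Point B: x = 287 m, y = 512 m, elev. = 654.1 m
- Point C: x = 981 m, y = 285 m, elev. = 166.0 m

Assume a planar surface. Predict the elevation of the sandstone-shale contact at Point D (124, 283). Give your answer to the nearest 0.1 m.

798.5 m

Let the plane be z = a·x + b·y + c.
Point B−Point A: −537a − 105b = 407.3;  Point C−Point A: 157a − 332b = −80.8.
Solving gives a = −0.73784, b = −0.10554.
Then c = 246.8 − a·824 − b·617 = 919.90.
At (124, 283): z = −91.5 − 29.9 + 919.90 = 798.5 m.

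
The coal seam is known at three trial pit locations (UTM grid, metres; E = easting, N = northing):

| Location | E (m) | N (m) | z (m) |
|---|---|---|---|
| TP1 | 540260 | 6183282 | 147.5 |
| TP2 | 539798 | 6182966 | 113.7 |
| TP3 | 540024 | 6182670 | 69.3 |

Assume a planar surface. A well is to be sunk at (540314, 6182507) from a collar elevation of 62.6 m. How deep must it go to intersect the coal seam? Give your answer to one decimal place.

Let the plane be z = a·E + b·N + c.
TP2−TP1: −462a − 316b = −33.8;  TP3−TP1: −236a − 612b = −78.2.
Solving gives a = −0.019338227, b = 0.135235002.
Then c = 147.5 − a·540260 − b·6183282 = −825600.99.
At (540314, 6182507): z_contact = −10448.71 + 836091.35 − 825600.99 = 41.65 m.
Depth below ground = 62.6 − 41.65 = 21.0 m.

21.0 m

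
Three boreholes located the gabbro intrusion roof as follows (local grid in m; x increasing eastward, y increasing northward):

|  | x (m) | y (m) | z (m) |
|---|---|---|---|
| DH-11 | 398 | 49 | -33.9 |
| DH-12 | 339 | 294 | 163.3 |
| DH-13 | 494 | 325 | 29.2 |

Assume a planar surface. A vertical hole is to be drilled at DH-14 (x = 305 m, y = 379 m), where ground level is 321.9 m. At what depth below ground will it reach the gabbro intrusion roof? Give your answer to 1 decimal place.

76.9 m

Two edge vectors: DH-11→DH-12 = (-59, 245, 197.2), DH-11→DH-13 = (96, 276, 63.1).
Normal n = (DH-11→DH-12) × (DH-11→DH-13) = (-38967.7, 22654.1, -39804).
So ∂z/∂x = −n_x/n_z = −0.97899 and ∂z/∂y = −n_y/n_z = 0.56914.
Intercept c from DH-11: -33.9 + 389.64 − 27.89 = 327.85.
At (305, 379): z_contact = −298.59 + 215.70 + 327.85 = 244.96 m.
Depth below ground = 321.9 − 244.96 = 76.9 m.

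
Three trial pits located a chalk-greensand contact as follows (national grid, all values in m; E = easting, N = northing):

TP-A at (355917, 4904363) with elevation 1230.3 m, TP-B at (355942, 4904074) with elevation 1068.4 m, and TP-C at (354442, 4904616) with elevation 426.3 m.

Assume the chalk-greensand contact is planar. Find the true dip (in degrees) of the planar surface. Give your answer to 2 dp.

Let the plane be z = a·E + b·N + c.
TP-B−TP-A: 25a − 289b = −161.9;  TP-C−TP-A: −1475a + 253b = −804.
Solving gives a = 0.65083, b = 0.61651.
Gradient magnitude |∇z| = √(a² + b²) = √(0.42358 + 0.38008) = 0.89647.
True dip = arctan(0.89647) = 41.88°, dipping toward SW (azimuth ≈ 227°).

41.88°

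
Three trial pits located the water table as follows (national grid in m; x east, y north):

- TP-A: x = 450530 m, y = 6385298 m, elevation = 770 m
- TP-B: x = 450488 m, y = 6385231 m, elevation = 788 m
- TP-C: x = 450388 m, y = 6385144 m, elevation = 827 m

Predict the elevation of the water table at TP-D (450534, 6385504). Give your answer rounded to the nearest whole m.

Two edge vectors: TP-A→TP-B = (-42, -67, 18), TP-A→TP-C = (-142, -154, 57).
Normal n = (TP-A→TP-B) × (TP-A→TP-C) = (-1047, -162, -3046).
So ∂z/∂x = −n_x/n_z = −0.34372948 and ∂z/∂y = −n_y/n_z = −0.05318450.
Intercept c from TP-A: 770 + 154860.44 + 339598.91 = 495229.35.
At (450534, 6385504): z = −154861.8 − 339609.9 + 495229.35 = 757.7 m.

758 m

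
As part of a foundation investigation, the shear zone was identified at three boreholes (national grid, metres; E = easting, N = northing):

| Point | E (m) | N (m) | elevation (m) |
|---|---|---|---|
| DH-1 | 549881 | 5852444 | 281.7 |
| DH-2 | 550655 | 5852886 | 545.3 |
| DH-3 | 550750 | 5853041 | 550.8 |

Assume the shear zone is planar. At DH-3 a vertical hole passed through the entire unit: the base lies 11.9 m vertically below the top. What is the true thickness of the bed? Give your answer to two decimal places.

Let the plane be z = a·E + b·N + c.
DH-2−DH-1: 774a + 442b = 263.6;  DH-3−DH-1: 869a + 597b = 269.1.
Solving gives a = 0.49278, b = −0.26654.
|∇z| = √(a²+b²) = 0.56025, so dip δ = arctan(0.56025) = 29.26°.
True thickness = vertical thickness × cos δ = 11.9 × cos 29.26° = 10.38 m.

10.38 m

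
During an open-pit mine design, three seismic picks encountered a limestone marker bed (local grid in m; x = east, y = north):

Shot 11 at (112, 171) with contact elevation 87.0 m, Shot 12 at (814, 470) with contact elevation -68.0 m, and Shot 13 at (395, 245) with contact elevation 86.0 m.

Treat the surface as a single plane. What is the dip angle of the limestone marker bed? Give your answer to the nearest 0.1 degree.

Two edge vectors: Shot 11→Shot 12 = (702, 299, -155), Shot 11→Shot 13 = (283, 74, -1).
Normal n = (Shot 11→Shot 12) × (Shot 11→Shot 13) = (11171, -43163, -32669).
So ∂z/∂x = −n_x/n_z = 0.34194 and ∂z/∂y = −n_y/n_z = −1.32122.
Gradient magnitude |∇z| = √(a² + b²) = √(0.11693 + 1.74563) = 1.36475.
True dip = arctan(1.36475) = 53.8°, dipping toward NNW (azimuth ≈ 345°).

53.8°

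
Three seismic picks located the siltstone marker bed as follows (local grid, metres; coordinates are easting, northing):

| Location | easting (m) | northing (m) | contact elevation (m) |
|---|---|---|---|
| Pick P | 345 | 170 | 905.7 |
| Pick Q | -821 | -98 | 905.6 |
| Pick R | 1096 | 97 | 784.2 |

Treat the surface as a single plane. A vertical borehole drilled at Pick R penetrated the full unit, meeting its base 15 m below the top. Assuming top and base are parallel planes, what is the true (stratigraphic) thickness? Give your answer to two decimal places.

13.37 m

Let the plane be z = a·easting + b·northing + c.
Pick Q−Pick P: −1166a − 268b = −0.1;  Pick R−Pick P: 751a − 73b = −121.5.
Solving gives a = −0.11367, b = 0.49494.
|∇z| = √(a²+b²) = 0.50783, so dip δ = arctan(0.50783) = 26.92°.
True thickness = vertical thickness × cos δ = 15 × cos 26.92° = 13.37 m.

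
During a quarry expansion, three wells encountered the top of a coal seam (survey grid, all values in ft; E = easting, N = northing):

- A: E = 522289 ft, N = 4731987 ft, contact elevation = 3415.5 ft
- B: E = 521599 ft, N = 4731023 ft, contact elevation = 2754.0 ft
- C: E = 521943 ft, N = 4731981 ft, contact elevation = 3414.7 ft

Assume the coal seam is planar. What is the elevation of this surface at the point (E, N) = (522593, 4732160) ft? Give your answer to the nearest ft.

Two edge vectors: A→B = (-690, -964, -661.5), A→C = (-346, -6, -0.8).
Normal n = (A→B) × (A→C) = (-3197.8, 228327, -329404).
So ∂z/∂E = −n_x/n_z = −0.00970784 and ∂z/∂N = −n_y/n_z = 0.69315187.
Intercept c from A: 3415.5 + 5070.30 − 3279985.66 = −3271499.86.
At (522593, 4732160): z = −5073.2 + 3280105.6 − 3271499.86 = 3532.5 ft.

3532 ft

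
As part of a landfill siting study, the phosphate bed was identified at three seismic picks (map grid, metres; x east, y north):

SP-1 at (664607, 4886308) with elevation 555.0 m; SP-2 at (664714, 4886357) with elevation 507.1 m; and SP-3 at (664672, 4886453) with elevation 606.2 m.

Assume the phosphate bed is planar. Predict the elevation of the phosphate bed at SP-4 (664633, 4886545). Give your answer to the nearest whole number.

Two edge vectors: SP-1→SP-2 = (107, 49, -47.9), SP-1→SP-3 = (65, 145, 51.2).
Normal n = (SP-1→SP-2) × (SP-1→SP-3) = (9454.3, -8591.9, 12330).
So ∂z/∂x = −n_x/n_z = −0.76677210 and ∂z/∂y = −n_y/n_z = 0.69682887.
Intercept c from SP-1: 555 + 509602.11 − 3404920.50 = −2894763.39.
At (664633, 4886545): z = −509622.0 + 3405085.6 − 2894763.39 = 700.2 m.

700 m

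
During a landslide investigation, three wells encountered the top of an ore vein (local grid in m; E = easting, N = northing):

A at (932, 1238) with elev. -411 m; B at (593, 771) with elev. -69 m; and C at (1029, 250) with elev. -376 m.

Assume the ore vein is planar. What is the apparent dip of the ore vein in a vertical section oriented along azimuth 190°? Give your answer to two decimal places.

14.76°

Let the plane be z = a·E + b·N + c.
B−A: −339a − 467b = 342;  C−A: 97a − 988b = 35.
Solving gives a = −0.84567, b = −0.11845.
Unit vector along 190° is (sin 190°, cos 190°) = (-0.1736, -0.9848).
Slope in that direction = a·(-0.1736) + b·(-0.9848) = 0.26350.
Apparent dip = arctan|0.26350| = 14.76° (true dip is 40.5°, so apparent ≤ true as expected).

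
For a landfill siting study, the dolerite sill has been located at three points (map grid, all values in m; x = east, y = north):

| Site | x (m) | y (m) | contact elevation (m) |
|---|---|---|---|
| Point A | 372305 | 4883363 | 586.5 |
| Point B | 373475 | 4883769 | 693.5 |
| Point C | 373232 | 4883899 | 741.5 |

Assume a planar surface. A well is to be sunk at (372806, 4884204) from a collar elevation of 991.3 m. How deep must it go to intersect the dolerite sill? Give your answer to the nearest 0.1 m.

140.4 m

Two edge vectors: Point A→Point B = (1170, 406, 107), Point A→Point C = (927, 536, 155).
Normal n = (Point A→Point B) × (Point A→Point C) = (5578, -82161, 250758).
So ∂z/∂x = −n_x/n_z = −0.022244555 and ∂z/∂y = −n_y/n_z = 0.327650563.
Intercept c from Point A: 586.5 + 8281.76 − 1600036.64 = −1591168.38.
At (372806, 4884204): z_contact = −8292.90 + 1600312.19 − 1591168.38 = 850.91 m.
Depth below ground = 991.3 − 850.91 = 140.4 m.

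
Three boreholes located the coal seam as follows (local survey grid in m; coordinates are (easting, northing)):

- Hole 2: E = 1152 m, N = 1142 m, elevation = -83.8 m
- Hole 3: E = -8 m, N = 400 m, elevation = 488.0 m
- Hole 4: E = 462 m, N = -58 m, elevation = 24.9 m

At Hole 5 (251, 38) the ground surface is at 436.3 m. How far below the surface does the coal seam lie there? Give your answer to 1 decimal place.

236.9 m

Let the plane be z = a·E + b·N + c.
Hole 3−Hole 2: −1160a − 742b = 571.8;  Hole 4−Hole 2: −690a − 1200b = 108.7.
Solving gives a = −0.688058, b = 0.305050.
Then c = -83.8 − a·1152 − b·1142 = 360.48.
At (251, 38): z_contact = −172.70 + 11.59 + 360.48 = 199.36 m.
Depth below ground = 436.3 − 199.36 = 236.9 m.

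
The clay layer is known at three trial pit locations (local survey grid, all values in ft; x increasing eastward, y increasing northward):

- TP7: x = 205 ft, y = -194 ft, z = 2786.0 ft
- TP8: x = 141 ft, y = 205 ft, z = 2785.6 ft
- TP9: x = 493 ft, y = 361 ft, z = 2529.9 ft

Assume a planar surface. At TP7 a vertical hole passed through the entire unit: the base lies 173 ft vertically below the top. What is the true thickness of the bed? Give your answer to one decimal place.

142.6 ft

Two edge vectors: TP7→TP8 = (-64, 399, -0.4), TP7→TP9 = (288, 555, -256.1).
Normal n = (TP7→TP8) × (TP7→TP9) = (-101961.9, -16505.6, -150432).
So ∂z/∂x = −n_x/n_z = −0.67779 and ∂z/∂y = −n_y/n_z = −0.10972.
|∇z| = √(a²+b²) = 0.68662, so dip δ = arctan(0.68662) = 34.47°.
True thickness = vertical thickness × cos δ = 173 × cos 34.47° = 142.6 ft.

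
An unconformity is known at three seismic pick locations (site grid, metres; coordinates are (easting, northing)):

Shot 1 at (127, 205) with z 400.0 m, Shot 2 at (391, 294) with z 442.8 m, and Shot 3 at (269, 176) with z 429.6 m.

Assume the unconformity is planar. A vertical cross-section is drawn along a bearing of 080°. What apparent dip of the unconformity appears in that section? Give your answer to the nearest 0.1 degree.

Let the plane be z = a·E + b·N + c.
Shot 2−Shot 1: 264a + 89b = 42.8;  Shot 3−Shot 1: 142a − 29b = 29.6.
Solving gives a = 0.19097, b = −0.08558.
Unit vector along 080° is (sin 80°, cos 80°) = (0.9848, 0.1736).
Slope in that direction = a·(0.9848) + b·(0.1736) = 0.17321.
Apparent dip = arctan|0.17321| = 9.8° (true dip is 11.8°, so apparent ≤ true as expected).

9.8°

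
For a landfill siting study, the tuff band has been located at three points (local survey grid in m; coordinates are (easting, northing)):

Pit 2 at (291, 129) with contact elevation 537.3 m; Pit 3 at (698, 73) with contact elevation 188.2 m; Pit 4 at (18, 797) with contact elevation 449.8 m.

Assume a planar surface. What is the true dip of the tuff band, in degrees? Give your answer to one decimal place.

46.6°

Let the plane be z = a·E + b·N + c.
Pit 3−Pit 2: 407a − 56b = −349.1;  Pit 4−Pit 2: −273a + 668b = −87.5.
Solving gives a = −0.92794, b = −0.51022.
Gradient magnitude |∇z| = √(a² + b²) = √(0.86108 + 0.26033) = 1.05896.
True dip = arctan(1.05896) = 46.6°, dipping toward ENE (azimuth ≈ 061°).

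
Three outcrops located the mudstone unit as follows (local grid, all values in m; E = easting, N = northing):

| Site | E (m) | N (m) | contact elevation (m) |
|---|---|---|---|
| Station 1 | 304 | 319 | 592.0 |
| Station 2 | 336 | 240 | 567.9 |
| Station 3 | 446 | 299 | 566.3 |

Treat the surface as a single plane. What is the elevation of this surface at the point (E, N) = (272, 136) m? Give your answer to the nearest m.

Let the plane be z = a·E + b·N + c.
Station 2−Station 1: 32a − 79b = −24.1;  Station 3−Station 1: 142a − 20b = −25.7.
Solving gives a = −0.14637, b = 0.24577.
Then c = 592 − a·304 − b·319 = 558.09.
At (272, 136): z = −39.8 + 33.4 + 558.09 = 551.7 m.

552 m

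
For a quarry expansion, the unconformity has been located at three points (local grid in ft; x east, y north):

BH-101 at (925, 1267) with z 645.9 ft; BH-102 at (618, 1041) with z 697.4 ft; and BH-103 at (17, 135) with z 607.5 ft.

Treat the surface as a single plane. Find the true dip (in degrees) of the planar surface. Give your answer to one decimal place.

Two edge vectors: BH-101→BH-102 = (-307, -226, 51.5), BH-101→BH-103 = (-908, -1132, -38.4).
Normal n = (BH-101→BH-102) × (BH-101→BH-103) = (66976.4, -58550.8, 142316).
So ∂z/∂x = −n_x/n_z = −0.47062 and ∂z/∂y = −n_y/n_z = 0.41141.
Gradient magnitude |∇z| = √(a² + b²) = √(0.22148 + 0.16926) = 0.62509.
True dip = arctan(0.62509) = 32.0°, dipping toward SE (azimuth ≈ 131°).

32.0°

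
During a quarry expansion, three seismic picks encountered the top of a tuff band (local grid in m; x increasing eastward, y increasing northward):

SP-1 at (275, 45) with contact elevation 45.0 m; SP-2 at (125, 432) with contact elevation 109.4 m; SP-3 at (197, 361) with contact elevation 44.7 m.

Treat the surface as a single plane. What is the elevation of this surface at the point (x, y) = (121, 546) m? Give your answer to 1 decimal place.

80.6 m

Let the plane be z = a·x + b·y + c.
SP-2−SP-1: −150a + 387b = 64.4;  SP-3−SP-1: −78a + 316b = −0.3.
Solving gives a = −1.18895, b = −0.29442.
Then c = 45 − a·275 − b·45 = 385.21.
At (121, 546): z = −143.9 − 160.8 + 385.21 = 80.6 m.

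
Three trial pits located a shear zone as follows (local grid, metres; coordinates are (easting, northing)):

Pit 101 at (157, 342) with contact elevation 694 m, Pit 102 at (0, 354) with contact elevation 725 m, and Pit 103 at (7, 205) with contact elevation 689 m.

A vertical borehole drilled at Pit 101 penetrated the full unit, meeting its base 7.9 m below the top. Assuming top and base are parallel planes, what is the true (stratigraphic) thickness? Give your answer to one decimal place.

7.6 m

Let the plane be z = a·E + b·N + c.
Pit 102−Pit 101: −157a + 12b = 31;  Pit 103−Pit 101: −150a − 137b = −5.
Solving gives a = −0.17963, b = 0.23317.
|∇z| = √(a²+b²) = 0.29434, so dip δ = arctan(0.29434) = 16.40°.
True thickness = vertical thickness × cos δ = 7.9 × cos 16.40° = 7.6 m.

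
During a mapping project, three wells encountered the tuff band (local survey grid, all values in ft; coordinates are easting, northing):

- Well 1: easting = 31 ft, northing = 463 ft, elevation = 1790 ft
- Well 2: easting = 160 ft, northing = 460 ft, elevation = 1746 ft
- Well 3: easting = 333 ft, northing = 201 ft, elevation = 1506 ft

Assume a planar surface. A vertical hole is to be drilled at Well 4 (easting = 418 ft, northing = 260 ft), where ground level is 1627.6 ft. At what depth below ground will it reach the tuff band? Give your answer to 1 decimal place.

Two edge vectors: Well 1→Well 2 = (129, -3, -44), Well 1→Well 3 = (302, -262, -284).
Normal n = (Well 1→Well 2) × (Well 1→Well 3) = (-10676, 23348, -32892).
So ∂z/∂easting = −n_x/n_z = −0.32458 and ∂z/∂northing = −n_y/n_z = 0.70984.
Intercept c from Well 1: 1790 + 10.06 − 328.66 = 1471.41.
At (418, 260): z_contact = −135.67 + 184.56 + 1471.41 = 1520.29 ft.
Depth below ground = 1627.6 − 1520.29 = 107.3 ft.

107.3 ft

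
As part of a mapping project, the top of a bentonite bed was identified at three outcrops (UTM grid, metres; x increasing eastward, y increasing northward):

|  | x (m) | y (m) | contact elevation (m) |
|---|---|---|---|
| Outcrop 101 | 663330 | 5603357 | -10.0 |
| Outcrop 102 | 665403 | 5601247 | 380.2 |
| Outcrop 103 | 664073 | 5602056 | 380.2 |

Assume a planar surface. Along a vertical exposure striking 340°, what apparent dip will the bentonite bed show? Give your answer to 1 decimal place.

Two edge vectors: Outcrop 101→Outcrop 102 = (2073, -2110, 390.2), Outcrop 101→Outcrop 103 = (743, -1301, 390.2).
Normal n = (Outcrop 101→Outcrop 102) × (Outcrop 101→Outcrop 103) = (-315671.8, -518966, -1129243).
So ∂z/∂x = −n_x/n_z = −0.27954 and ∂z/∂y = −n_y/n_z = −0.45957.
Unit vector along 340° is (sin 340°, cos 340°) = (-0.3420, 0.9397).
Slope in that direction = a·(-0.3420) + b·(0.9397) = −0.33625.
Apparent dip = arctan|0.33625| = 18.6° (true dip is 28.3°, so apparent ≤ true as expected).

18.6°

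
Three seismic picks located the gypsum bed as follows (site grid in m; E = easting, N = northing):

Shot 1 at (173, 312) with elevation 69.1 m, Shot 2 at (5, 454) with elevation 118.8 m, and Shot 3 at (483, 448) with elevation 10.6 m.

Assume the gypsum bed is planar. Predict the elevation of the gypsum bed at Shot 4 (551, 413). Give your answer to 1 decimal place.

-7.6 m

Let the plane be z = a·E + b·N + c.
Shot 2−Shot 1: −168a + 142b = 49.7;  Shot 3−Shot 1: 310a + 136b = −58.5.
Solving gives a = −0.22531, b = 0.08343.
Then c = 69.1 − a·173 − b·312 = 82.05.
At (551, 413): z = −124.1 + 34.5 + 82.05 = -7.6 m.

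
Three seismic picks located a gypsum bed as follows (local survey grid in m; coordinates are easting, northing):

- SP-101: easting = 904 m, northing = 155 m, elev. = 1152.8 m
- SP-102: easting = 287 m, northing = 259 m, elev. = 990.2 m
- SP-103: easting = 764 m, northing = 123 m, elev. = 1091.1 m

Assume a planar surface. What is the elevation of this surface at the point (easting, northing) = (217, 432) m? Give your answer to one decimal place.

1043.7 m

Let the plane be z = a·easting + b·northing + c.
SP-102−SP-101: −617a + 104b = −162.6;  SP-103−SP-101: −140a − 32b = −61.7.
Solving gives a = 0.33874, b = 0.44615.
Then c = 1152.8 − a·904 − b·155 = 777.43.
At (217, 432): z = 73.5 + 192.7 + 777.43 = 1043.7 m.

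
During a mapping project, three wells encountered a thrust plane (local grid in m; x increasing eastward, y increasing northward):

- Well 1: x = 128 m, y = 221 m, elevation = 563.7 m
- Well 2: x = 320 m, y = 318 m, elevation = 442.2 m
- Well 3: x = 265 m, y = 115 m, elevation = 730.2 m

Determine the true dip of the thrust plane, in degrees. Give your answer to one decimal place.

Let the plane be z = a·x + b·y + c.
Well 2−Well 1: 192a + 97b = −121.5;  Well 3−Well 1: 137a − 106b = 166.5.
Solving gives a = 0.09725, b = −1.44507.
Gradient magnitude |∇z| = √(a² + b²) = √(0.00946 + 2.08822) = 1.44834.
True dip = arctan(1.44834) = 55.4°, dipping toward N (azimuth ≈ 356°).

55.4°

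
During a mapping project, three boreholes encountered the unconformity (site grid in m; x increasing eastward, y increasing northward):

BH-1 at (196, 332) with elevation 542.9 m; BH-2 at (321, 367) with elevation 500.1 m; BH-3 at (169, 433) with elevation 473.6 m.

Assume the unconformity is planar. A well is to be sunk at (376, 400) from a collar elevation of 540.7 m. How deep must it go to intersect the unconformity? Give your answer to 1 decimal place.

72.2 m

Two edge vectors: BH-1→BH-2 = (125, 35, -42.8), BH-1→BH-3 = (-27, 101, -69.3).
Normal n = (BH-1→BH-2) × (BH-1→BH-3) = (1897.3, 9818.1, 13570).
So ∂z/∂x = −n_x/n_z = −0.13982 and ∂z/∂y = −n_y/n_z = −0.72352.
Intercept c from BH-1: 542.9 + 27.40 + 240.21 = 810.51.
At (376, 400): z_contact = −52.57 − 289.41 + 810.51 = 468.53 m.
Depth below ground = 540.7 − 468.53 = 72.2 m.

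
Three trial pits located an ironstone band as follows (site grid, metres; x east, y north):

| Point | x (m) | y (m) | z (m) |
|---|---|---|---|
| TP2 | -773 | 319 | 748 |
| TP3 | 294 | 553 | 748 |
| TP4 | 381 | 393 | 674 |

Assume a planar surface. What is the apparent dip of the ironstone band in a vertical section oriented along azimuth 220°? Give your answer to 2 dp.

14.48°

Two edge vectors: TP2→TP3 = (1067, 234, 0), TP2→TP4 = (1154, 74, -74).
Normal n = (TP2→TP3) × (TP2→TP4) = (-17316, 78958, -191078).
So ∂z/∂x = −n_x/n_z = −0.09062 and ∂z/∂y = −n_y/n_z = 0.41322.
Unit vector along 220° is (sin 220°, cos 220°) = (-0.6428, -0.7660).
Slope in that direction = a·(-0.6428) + b·(-0.7660) = −0.25830.
Apparent dip = arctan|0.25830| = 14.48° (true dip is 22.9°, so apparent ≤ true as expected).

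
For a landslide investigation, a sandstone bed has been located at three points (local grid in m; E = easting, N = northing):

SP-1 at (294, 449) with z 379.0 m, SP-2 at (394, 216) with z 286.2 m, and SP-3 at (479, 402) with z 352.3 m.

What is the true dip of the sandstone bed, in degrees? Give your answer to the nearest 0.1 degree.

20.8°

Let the plane be z = a·E + b·N + c.
SP-2−SP-1: 100a − 233b = −92.8;  SP-3−SP-1: 185a − 47b = −26.7.
Solving gives a = −0.04842, b = 0.37750.
Gradient magnitude |∇z| = √(a² + b²) = √(0.00234 + 0.14251) = 0.38060.
True dip = arctan(0.38060) = 20.8°, dipping toward S (azimuth ≈ 173°).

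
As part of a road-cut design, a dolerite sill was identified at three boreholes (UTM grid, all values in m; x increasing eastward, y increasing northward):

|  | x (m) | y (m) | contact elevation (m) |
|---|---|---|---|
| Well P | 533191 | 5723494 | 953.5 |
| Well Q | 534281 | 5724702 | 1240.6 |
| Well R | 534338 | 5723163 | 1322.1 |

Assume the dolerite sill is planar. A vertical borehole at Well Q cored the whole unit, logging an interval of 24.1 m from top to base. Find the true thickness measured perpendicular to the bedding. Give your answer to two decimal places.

Two edge vectors: Well P→Well Q = (1090, 1208, 287.1), Well P→Well R = (1147, -331, 368.6).
Normal n = (Well P→Well Q) × (Well P→Well R) = (540298.9, -72470.3, -1746366).
So ∂z/∂x = −n_x/n_z = 0.30938 and ∂z/∂y = −n_y/n_z = −0.04150.
|∇z| = √(a²+b²) = 0.31216, so dip δ = arctan(0.31216) = 17.34°.
True thickness = vertical thickness × cos δ = 24.1 × cos 17.34° = 23.01 m.

23.01 m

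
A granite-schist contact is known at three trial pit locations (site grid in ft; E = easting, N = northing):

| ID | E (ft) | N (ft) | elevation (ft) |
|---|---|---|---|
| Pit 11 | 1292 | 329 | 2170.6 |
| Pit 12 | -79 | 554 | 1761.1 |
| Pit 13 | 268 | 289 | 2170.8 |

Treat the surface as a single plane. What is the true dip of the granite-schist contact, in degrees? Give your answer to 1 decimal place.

55.8°

Two edge vectors: Pit 11→Pit 12 = (-1371, 225, -409.5), Pit 11→Pit 13 = (-1024, -40, 0.2).
Normal n = (Pit 11→Pit 12) × (Pit 11→Pit 13) = (-16335, 419602.2, 285240).
So ∂z/∂E = −n_x/n_z = 0.05727 and ∂z/∂N = −n_y/n_z = −1.47105.
Gradient magnitude |∇z| = √(a² + b²) = √(0.00328 + 2.16399) = 1.47216.
True dip = arctan(1.47216) = 55.8°, dipping toward N (azimuth ≈ 358°).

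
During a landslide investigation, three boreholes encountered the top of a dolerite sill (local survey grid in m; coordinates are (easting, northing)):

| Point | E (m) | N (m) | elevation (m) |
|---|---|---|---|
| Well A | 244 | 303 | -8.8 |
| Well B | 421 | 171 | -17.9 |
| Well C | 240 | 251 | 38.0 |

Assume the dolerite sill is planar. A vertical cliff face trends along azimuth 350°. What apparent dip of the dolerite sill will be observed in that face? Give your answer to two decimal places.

35.60°

Let the plane be z = a·E + b·N + c.
Well B−Well A: 177a − 132b = −9.1;  Well C−Well A: −4a − 52b = 46.8.
Solving gives a = −0.68339, b = −0.84743.
Unit vector along 350° is (sin 350°, cos 350°) = (-0.1736, 0.9848).
Slope in that direction = a·(-0.1736) + b·(0.9848) = −0.71589.
Apparent dip = arctan|0.71589| = 35.60° (true dip is 47.4°, so apparent ≤ true as expected).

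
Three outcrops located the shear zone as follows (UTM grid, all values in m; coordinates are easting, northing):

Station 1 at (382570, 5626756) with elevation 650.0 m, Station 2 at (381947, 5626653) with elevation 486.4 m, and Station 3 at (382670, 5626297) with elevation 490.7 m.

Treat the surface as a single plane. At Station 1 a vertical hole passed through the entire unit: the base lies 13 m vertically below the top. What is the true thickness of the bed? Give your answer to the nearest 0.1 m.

11.9 m

Two edge vectors: Station 1→Station 2 = (-623, -103, -163.6), Station 1→Station 3 = (100, -459, -159.3).
Normal n = (Station 1→Station 2) × (Station 1→Station 3) = (-58684.5, -115603.9, 296257).
So ∂z/∂easting = −n_x/n_z = 0.19809 and ∂z/∂northing = −n_y/n_z = 0.39021.
|∇z| = √(a²+b²) = 0.43761, so dip δ = arctan(0.43761) = 23.63°.
True thickness = vertical thickness × cos δ = 13 × cos 23.63° = 11.9 m.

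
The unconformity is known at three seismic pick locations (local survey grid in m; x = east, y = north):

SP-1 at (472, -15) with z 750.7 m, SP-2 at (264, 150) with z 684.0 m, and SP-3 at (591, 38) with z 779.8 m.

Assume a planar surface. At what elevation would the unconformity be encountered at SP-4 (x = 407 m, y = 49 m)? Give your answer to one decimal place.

729.1 m

Two edge vectors: SP-1→SP-2 = (-208, 165, -66.7), SP-1→SP-3 = (119, 53, 29.1).
Normal n = (SP-1→SP-2) × (SP-1→SP-3) = (8336.6, -1884.5, -30659).
So ∂z/∂x = −n_x/n_z = 0.27191 and ∂z/∂y = −n_y/n_z = −0.06147.
Intercept c from SP-1: 750.7 − 128.34 − 0.92 = 621.43.
At (407, 49): z = 110.7 − 3.0 + 621.43 = 729.1 m.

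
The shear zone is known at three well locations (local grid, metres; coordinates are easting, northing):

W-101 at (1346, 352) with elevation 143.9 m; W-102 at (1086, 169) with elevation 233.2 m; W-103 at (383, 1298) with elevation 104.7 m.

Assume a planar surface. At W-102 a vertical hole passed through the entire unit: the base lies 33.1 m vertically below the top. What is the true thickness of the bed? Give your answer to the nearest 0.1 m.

31.8 m

Two edge vectors: W-101→W-102 = (-260, -183, 89.3), W-101→W-103 = (-963, 946, -39.2).
Normal n = (W-101→W-102) × (W-101→W-103) = (-77304.2, -96187.9, -422189).
So ∂z/∂easting = −n_x/n_z = −0.18310 and ∂z/∂northing = −n_y/n_z = −0.22783.
|∇z| = √(a²+b²) = 0.29229, so dip δ = arctan(0.29229) = 16.29°.
True thickness = vertical thickness × cos δ = 33.1 × cos 16.29° = 31.8 m.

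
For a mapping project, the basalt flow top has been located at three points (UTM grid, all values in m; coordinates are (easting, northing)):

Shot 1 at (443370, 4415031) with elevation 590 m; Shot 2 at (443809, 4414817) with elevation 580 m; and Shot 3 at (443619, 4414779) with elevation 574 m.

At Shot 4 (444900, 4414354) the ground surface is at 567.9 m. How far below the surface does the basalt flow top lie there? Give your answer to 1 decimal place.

7.3 m

Let the plane be z = a·E + b·N + c.
Shot 2−Shot 1: 439a − 214b = −10;  Shot 3−Shot 1: 249a − 252b = −16.
Solving gives a = 0.015765059, b = 0.079069443.
Then c = 590 − a·443370 − b·4415031 = −355493.80.
At (444900, 4414354): z_contact = 7013.87 + 349040.51 − 355493.80 = 560.59 m.
Depth below ground = 567.9 − 560.59 = 7.3 m.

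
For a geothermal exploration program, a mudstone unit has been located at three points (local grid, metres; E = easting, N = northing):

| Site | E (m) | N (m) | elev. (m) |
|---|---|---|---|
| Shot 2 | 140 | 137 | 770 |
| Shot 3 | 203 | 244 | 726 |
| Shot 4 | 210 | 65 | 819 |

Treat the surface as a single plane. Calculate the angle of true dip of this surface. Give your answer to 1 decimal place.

28.4°

Two edge vectors: Shot 2→Shot 3 = (63, 107, -44), Shot 2→Shot 4 = (70, -72, 49).
Normal n = (Shot 2→Shot 3) × (Shot 2→Shot 4) = (2075, -6167, -12026).
So ∂z/∂E = −n_x/n_z = 0.17254 and ∂z/∂N = −n_y/n_z = −0.51281.
Gradient magnitude |∇z| = √(a² + b²) = √(0.02977 + 0.26297) = 0.54106.
True dip = arctan(0.54106) = 28.4°, dipping toward NNW (azimuth ≈ 341°).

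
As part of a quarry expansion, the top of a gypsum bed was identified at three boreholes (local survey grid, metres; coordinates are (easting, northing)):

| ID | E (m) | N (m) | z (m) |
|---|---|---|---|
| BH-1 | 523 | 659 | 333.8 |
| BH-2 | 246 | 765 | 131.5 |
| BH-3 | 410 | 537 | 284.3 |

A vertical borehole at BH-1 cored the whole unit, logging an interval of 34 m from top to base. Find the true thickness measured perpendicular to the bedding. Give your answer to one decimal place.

Two edge vectors: BH-1→BH-2 = (-277, 106, -202.3), BH-1→BH-3 = (-113, -122, -49.5).
Normal n = (BH-1→BH-2) × (BH-1→BH-3) = (-29927.6, 9148.4, 45772).
So ∂z/∂E = −n_x/n_z = 0.65384 and ∂z/∂N = −n_y/n_z = −0.19987.
|∇z| = √(a²+b²) = 0.68371, so dip δ = arctan(0.68371) = 34.36°.
True thickness = vertical thickness × cos δ = 34 × cos 34.36° = 28.1 m.

28.1 m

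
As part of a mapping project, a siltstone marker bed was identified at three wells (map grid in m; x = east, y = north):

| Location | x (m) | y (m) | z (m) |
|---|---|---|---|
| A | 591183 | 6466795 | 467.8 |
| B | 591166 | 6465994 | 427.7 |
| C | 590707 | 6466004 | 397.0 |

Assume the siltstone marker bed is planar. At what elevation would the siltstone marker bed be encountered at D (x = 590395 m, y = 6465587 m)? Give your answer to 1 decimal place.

Two edge vectors: A→B = (-17, -801, -40.1), A→C = (-476, -791, -70.8).
Normal n = (A→B) × (A→C) = (24991.7, 17884, -367829).
So ∂z/∂x = −n_x/n_z = 0.067943800 and ∂z/∂y = −n_y/n_z = 0.048620419.
Intercept c from A: 467.8 − 40167.22 − 314418.28 = −354117.70.
At (590395, 6465587): z = 40113.7 + 314359.5 − 354117.70 = 355.5 m.

355.5 m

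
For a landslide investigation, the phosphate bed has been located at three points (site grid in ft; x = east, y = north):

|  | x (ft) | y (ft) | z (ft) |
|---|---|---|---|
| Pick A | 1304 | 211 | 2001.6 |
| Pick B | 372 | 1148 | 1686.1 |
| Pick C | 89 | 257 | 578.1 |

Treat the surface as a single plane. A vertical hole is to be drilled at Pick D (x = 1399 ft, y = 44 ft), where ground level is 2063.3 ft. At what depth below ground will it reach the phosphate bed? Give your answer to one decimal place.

Two edge vectors: Pick A→Pick B = (-932, 937, -315.5), Pick A→Pick C = (-1215, 46, -1423.5).
Normal n = (Pick A→Pick B) × (Pick A→Pick C) = (-1319306.5, -943369.5, 1095583).
So ∂z/∂x = −n_x/n_z = 1.204205 and ∂z/∂y = −n_y/n_z = 0.861066.
Intercept c from Pick A: 2001.6 − 1570.28 − 181.68 = 249.63.
At (1399, 44): z_contact = 1684.68 + 37.89 + 249.63 = 1972.20 ft.
Depth below ground = 2063.3 − 1972.20 = 91.1 ft.

91.1 ft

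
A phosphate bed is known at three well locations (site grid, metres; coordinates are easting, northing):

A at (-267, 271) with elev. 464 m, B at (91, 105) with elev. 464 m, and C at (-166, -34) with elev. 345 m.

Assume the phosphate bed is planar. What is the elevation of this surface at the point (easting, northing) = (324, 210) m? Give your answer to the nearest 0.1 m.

Let the plane be z = a·easting + b·northing + c.
B−A: 358a − 166b = 0;  C−A: 101a − 305b = −119.
Solving gives a = 0.21373, b = 0.46094.
Then c = 464 − a·-267 − b·271 = 396.15.
At (324, 210): z = 69.2 + 96.8 + 396.15 = 562.2 m.

562.2 m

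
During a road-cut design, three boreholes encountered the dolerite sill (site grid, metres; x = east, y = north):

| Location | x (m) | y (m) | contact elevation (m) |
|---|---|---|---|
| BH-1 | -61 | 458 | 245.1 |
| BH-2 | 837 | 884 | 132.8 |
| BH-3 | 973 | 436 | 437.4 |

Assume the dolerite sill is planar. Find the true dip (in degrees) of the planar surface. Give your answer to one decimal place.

Two edge vectors: BH-1→BH-2 = (898, 426, -112.3), BH-1→BH-3 = (1034, -22, 192.3).
Normal n = (BH-1→BH-2) × (BH-1→BH-3) = (79449.2, -288803.6, -460240).
So ∂z/∂x = −n_x/n_z = 0.17263 and ∂z/∂y = −n_y/n_z = −0.62751.
Gradient magnitude |∇z| = √(a² + b²) = √(0.02980 + 0.39376) = 0.65082.
True dip = arctan(0.65082) = 33.1°, dipping toward NNW (azimuth ≈ 345°).

33.1°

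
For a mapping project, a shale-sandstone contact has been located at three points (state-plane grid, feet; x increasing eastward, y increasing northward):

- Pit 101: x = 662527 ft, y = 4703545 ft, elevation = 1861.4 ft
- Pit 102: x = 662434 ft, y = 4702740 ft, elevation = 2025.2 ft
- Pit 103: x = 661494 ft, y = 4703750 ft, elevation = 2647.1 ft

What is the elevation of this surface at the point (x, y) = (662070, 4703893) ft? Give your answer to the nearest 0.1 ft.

2179.9 ft

Let the plane be z = a·x + b·y + c.
Pit 102−Pit 101: −93a − 805b = 163.8;  Pit 103−Pit 101: −1033a + 205b = 785.7.
Solving gives a = −0.783028461, b = −0.113016588.
Then c = 1861.4 − a·662527 − b·4703545 = 1052217.50.
At (662070, 4703893): z = −518419.7 − 531617.9 + 1052217.50 = 2179.9 ft.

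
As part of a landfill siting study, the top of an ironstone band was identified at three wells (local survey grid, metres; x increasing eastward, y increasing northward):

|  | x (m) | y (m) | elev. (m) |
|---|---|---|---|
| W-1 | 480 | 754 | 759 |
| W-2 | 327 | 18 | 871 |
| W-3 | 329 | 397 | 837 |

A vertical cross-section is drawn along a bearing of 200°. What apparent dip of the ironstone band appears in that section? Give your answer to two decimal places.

10.66°

Two edge vectors: W-1→W-2 = (-153, -736, 112), W-1→W-3 = (-151, -357, 78).
Normal n = (W-1→W-2) × (W-1→W-3) = (-17424, -4978, -56515).
So ∂z/∂x = −n_x/n_z = −0.30831 and ∂z/∂y = −n_y/n_z = −0.08808.
Unit vector along 200° is (sin 200°, cos 200°) = (-0.3420, -0.9397).
Slope in that direction = a·(-0.3420) + b·(-0.9397) = 0.18822.
Apparent dip = arctan|0.18822| = 10.66° (true dip is 17.8°, so apparent ≤ true as expected).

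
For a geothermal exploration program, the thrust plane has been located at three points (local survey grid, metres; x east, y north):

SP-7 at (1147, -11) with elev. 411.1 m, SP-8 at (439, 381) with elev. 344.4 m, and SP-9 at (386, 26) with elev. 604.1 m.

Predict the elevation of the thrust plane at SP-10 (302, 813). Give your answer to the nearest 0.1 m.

86.2 m

Two edge vectors: SP-7→SP-8 = (-708, 392, -66.7), SP-7→SP-9 = (-761, 37, 193).
Normal n = (SP-7→SP-8) × (SP-7→SP-9) = (78123.9, 187402.7, 272116).
So ∂z/∂x = −n_x/n_z = −0.287098 and ∂z/∂y = −n_y/n_z = −0.688687.
Intercept c from SP-7: 411.1 + 329.30 − 7.58 = 732.83.
At (302, 813): z = −86.7 − 559.9 + 732.83 = 86.2 m.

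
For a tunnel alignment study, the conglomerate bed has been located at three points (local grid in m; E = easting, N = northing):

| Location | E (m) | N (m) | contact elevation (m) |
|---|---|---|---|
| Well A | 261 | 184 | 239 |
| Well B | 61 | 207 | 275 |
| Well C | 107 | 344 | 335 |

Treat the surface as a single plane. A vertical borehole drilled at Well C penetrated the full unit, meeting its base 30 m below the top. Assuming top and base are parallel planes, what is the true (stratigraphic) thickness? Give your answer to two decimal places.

26.88 m

Let the plane be z = a·E + b·N + c.
Well B−Well A: −200a + 23b = 36;  Well C−Well A: −154a + 160b = 96.
Solving gives a = −0.12482, b = 0.47987.
|∇z| = √(a²+b²) = 0.49583, so dip δ = arctan(0.49583) = 26.37°.
True thickness = vertical thickness × cos δ = 30 × cos 26.37° = 26.88 m.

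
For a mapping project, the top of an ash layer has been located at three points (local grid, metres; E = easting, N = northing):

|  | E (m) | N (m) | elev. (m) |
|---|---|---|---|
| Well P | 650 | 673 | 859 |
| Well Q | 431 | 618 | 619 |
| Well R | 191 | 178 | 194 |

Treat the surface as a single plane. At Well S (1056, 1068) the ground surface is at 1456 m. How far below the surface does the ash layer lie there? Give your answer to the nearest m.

27 m

Two edge vectors: Well P→Well Q = (-219, -55, -240), Well P→Well R = (-459, -495, -665).
Normal n = (Well P→Well Q) × (Well P→Well R) = (-82225, -35475, 83160).
So ∂z/∂E = −n_x/n_z = 0.98876 and ∂z/∂N = −n_y/n_z = 0.42659.
Intercept c from Well P: 859 − 642.69 − 287.09 = −70.79.
At (1056, 1068): z_contact = 1044.1 + 455.6 − 70.79 = 1428.9 m.
Depth below ground = 1456 − 1428.9 = 27 m.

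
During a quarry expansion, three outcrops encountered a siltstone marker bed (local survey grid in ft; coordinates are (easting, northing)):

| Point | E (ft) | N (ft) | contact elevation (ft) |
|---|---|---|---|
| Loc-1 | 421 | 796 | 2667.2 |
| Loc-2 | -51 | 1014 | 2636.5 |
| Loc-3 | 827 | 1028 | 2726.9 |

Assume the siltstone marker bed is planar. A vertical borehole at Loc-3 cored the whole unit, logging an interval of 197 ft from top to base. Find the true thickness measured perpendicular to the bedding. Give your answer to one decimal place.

195.4 ft

Two edge vectors: Loc-1→Loc-2 = (-472, 218, -30.7), Loc-1→Loc-3 = (406, 232, 59.7).
Normal n = (Loc-1→Loc-2) × (Loc-1→Loc-3) = (20137, 15714.2, -198012).
So ∂z/∂E = −n_x/n_z = 0.10170 and ∂z/∂N = −n_y/n_z = 0.07936.
|∇z| = √(a²+b²) = 0.12900, so dip δ = arctan(0.12900) = 7.35°.
True thickness = vertical thickness × cos δ = 197 × cos 7.35° = 195.4 ft.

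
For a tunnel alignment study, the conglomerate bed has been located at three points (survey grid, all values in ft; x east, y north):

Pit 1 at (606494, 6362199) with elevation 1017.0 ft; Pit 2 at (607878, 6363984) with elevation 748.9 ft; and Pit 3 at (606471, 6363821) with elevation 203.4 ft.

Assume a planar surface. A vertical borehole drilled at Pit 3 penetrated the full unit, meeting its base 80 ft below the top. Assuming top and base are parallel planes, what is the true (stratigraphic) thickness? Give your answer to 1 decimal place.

66.6 ft

Let the plane be z = a·x + b·y + c.
Pit 2−Pit 1: 1384a + 1785b = −268.1;  Pit 3−Pit 1: −23a + 1622b = −813.6.
Solving gives a = 0.44508, b = −0.49529.
|∇z| = √(a²+b²) = 0.66589, so dip δ = arctan(0.66589) = 33.66°.
True thickness = vertical thickness × cos δ = 80 × cos 33.66° = 66.6 ft.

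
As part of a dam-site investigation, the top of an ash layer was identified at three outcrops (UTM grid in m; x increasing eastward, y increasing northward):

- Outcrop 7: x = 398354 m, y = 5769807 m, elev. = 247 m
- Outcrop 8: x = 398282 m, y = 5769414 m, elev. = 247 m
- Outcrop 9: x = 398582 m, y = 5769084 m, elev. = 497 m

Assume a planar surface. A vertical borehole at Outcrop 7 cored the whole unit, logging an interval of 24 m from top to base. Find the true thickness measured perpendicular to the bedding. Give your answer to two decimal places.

Two edge vectors: Outcrop 7→Outcrop 8 = (-72, -393, 0), Outcrop 7→Outcrop 9 = (228, -723, 250).
Normal n = (Outcrop 7→Outcrop 8) × (Outcrop 7→Outcrop 9) = (-98250, 18000, 141660).
So ∂z/∂x = −n_x/n_z = 0.69356 and ∂z/∂y = −n_y/n_z = −0.12706.
|∇z| = √(a²+b²) = 0.70511, so dip δ = arctan(0.70511) = 35.19°.
True thickness = vertical thickness × cos δ = 24 × cos 35.19° = 19.61 m.

19.61 m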